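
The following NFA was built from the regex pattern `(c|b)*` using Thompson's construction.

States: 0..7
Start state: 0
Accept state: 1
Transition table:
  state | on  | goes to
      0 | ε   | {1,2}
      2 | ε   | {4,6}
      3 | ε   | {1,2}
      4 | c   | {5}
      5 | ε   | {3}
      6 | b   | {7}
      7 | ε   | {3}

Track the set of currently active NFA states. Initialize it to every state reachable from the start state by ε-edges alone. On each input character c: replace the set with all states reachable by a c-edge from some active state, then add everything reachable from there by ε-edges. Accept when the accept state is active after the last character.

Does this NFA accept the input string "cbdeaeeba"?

Answer: REJECT

Trace:
start: ε-closure({0}) = {0,1,2,4,6}
'c' @ 1: {1,2,3,4,5,6}  ✓accept
'b' @ 2: {1,2,3,4,6,7}  ✓accept
'd' @ 3: {}  — state set empty
rest 'eaeeba' ignored (set empty)
end set {} — state 1 not in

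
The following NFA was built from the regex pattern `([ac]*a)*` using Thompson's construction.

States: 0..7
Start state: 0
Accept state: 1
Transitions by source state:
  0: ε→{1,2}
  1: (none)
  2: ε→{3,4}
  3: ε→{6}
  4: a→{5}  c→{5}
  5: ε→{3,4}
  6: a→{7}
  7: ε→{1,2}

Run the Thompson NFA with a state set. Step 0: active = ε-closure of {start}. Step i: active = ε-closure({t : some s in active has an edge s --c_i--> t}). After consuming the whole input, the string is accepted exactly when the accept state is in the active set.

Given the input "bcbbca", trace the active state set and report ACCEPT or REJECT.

initial (ε-close {0}): {0,1,2,3,4,6}
'b' @ 1: {}  — dead — no transitions
rest 'cbbca' ignored (set empty)
final: {}; accept 1 not in set

Answer: REJECT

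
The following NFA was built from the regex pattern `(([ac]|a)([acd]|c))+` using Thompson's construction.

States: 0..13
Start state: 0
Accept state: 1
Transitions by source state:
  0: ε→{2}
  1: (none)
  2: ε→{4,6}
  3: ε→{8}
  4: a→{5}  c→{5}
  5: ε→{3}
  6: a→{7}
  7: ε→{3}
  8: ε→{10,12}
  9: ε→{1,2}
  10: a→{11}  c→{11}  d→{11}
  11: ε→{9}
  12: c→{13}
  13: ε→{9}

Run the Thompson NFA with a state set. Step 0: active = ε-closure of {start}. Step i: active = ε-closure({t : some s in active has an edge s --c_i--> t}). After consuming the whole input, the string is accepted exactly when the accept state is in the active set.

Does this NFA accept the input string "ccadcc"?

start: ε-closure({0}) = {0,2,4,6}
'c' @ 1: {3,5,8,10,12}
'c' @ 2: {1,2,4,6,9,11,13}  [accepting]
'a' @ 3: {3,5,7,8,10,12}
'd' @ 4: {1,2,4,6,9,11}  [accepting]
'c' @ 5: {3,5,8,10,12}
'c' @ 6: {1,2,4,6,9,11,13}  [accepting]
after full input: {1,2,4,6,9,11,13}  (accept=1 in)

Answer: ACCEPT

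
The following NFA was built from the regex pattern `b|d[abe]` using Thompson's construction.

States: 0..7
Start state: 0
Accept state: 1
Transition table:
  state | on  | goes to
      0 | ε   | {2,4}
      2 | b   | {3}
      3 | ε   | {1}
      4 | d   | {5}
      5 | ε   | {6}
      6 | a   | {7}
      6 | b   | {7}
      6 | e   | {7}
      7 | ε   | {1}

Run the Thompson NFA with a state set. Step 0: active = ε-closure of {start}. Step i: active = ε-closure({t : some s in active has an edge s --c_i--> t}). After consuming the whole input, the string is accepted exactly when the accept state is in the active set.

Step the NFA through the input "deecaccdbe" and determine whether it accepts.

start: ε-closure({0}) = {0,2,4}
'd' @ 1: {5,6}
'e' @ 2: {1,7}  ✓accept
'e' @ 3: {}  — state set empty
rest 'caccdbe' ignored (set empty)
end set {} — state 1 not in

Answer: REJECT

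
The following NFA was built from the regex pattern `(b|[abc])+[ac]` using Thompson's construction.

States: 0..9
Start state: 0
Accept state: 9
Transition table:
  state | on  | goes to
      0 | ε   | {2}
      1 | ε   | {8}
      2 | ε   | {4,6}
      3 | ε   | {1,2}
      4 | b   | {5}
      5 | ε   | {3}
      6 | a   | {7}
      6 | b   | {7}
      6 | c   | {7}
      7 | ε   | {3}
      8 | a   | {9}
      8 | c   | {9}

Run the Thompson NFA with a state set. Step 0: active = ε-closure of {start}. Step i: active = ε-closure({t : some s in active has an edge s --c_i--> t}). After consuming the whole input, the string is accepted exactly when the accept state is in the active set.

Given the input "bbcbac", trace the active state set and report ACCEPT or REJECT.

Answer: ACCEPT

Derivation:
start: ε-closure({0}) = {0,2,4,6}
'b' @ 1: {1,2,3,4,5,6,7,8}
'b' @ 2: {1,2,3,4,5,6,7,8}
'c' @ 3: {1,2,3,4,6,7,8,9}  ✓accept
'b' @ 4: {1,2,3,4,5,6,7,8}
'a' @ 5: {1,2,3,4,6,7,8,9}  ✓accept
'c' @ 6: {1,2,3,4,6,7,8,9}  ✓accept
final: {1,2,3,4,6,7,8,9}; accept 9 in set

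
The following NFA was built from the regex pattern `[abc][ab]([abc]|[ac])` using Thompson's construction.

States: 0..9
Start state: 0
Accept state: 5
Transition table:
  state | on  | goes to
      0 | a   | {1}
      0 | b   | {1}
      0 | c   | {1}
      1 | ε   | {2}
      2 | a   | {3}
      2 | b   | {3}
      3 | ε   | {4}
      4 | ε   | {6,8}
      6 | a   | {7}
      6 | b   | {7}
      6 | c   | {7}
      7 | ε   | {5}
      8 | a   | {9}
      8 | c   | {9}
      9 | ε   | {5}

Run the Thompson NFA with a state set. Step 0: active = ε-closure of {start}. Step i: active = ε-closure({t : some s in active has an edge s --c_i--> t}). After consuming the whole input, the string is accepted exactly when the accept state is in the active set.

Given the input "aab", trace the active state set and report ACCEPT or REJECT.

S₀ = ε-closure({0}) = {0}
'a' @ 1: {1,2}
'a' @ 2: {3,4,6,8}
'b' @ 3: {5,7}  (accept∈set)
end set {5,7} — state 5 in

Answer: ACCEPT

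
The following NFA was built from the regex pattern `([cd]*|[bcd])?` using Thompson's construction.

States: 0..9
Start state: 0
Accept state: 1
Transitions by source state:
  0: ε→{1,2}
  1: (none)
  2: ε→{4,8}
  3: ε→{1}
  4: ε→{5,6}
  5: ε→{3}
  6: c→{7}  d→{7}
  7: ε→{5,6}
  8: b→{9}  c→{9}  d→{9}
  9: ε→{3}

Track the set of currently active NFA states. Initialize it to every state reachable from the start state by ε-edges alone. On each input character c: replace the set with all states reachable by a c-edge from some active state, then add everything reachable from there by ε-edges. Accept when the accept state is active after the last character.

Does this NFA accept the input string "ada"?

Answer: REJECT

Steps:
start: ε-closure({0}) = {0,1,2,3,4,5,6,8}
'a' @ 1: {}  — no active states
rest 'da' ignored (set empty)
after full input: {}  (accept=1 not in)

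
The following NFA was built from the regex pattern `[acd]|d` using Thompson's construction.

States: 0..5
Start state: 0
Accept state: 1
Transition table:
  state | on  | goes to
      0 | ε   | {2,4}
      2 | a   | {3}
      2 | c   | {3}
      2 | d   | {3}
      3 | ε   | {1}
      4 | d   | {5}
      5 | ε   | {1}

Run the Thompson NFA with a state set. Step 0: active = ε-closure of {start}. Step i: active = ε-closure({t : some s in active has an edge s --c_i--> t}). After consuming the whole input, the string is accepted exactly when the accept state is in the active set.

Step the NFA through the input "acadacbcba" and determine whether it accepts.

initial (ε-close {0}): {0,2,4}
'a' @ 1: {1,3}  ✓accept
'c' @ 2: {}  — dead — no transitions
rest 'adacbcba' ignored (set empty)
after full input: {}  (accept=1 not in)

Answer: REJECT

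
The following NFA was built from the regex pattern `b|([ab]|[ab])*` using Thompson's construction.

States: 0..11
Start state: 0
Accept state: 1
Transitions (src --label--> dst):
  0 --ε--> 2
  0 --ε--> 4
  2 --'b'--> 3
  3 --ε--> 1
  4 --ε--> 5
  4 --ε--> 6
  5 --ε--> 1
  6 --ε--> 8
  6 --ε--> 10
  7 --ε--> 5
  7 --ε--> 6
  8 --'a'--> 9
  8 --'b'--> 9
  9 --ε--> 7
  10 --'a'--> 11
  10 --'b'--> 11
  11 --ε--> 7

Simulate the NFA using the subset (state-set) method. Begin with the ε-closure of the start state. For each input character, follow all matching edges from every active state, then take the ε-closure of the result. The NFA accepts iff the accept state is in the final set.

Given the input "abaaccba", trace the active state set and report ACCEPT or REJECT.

start: ε-closure({0}) = {0,1,2,4,5,6,8,10}
'a' @ 1: {1,5,6,7,8,9,10,11}  ✓accept
'b' @ 2: {1,5,6,7,8,9,10,11}  ✓accept
'a' @ 3: {1,5,6,7,8,9,10,11}  ✓accept
'a' @ 4: {1,5,6,7,8,9,10,11}  ✓accept
'c' @ 5: {}  — dead — no transitions
rest 'cba' ignored (set empty)
after full input: {}  (accept=1 not in)

Answer: REJECT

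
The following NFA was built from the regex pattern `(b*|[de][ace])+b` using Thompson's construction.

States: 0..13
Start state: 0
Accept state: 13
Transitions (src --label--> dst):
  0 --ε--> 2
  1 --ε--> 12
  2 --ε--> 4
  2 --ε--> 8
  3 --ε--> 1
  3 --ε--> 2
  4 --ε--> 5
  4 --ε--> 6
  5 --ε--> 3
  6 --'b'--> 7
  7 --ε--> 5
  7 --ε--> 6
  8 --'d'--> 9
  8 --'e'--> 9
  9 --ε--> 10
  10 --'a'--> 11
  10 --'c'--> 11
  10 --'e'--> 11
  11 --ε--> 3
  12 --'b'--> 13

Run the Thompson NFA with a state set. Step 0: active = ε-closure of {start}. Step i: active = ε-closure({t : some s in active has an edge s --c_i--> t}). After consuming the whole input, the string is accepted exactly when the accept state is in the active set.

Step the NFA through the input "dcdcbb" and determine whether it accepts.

start: ε-closure({0}) = {0,1,2,3,4,5,6,8,12}
'd' @ 1: {9,10}
'c' @ 2: {1,2,3,4,5,6,8,11,12}
'd' @ 3: {9,10}
'c' @ 4: {1,2,3,4,5,6,8,11,12}
'b' @ 5: {1,2,3,4,5,6,7,8,12,13}  [accepting]
'b' @ 6: {1,2,3,4,5,6,7,8,12,13}  [accepting]
final: {1,2,3,4,5,6,7,8,12,13}; accept 13 in set

Answer: ACCEPT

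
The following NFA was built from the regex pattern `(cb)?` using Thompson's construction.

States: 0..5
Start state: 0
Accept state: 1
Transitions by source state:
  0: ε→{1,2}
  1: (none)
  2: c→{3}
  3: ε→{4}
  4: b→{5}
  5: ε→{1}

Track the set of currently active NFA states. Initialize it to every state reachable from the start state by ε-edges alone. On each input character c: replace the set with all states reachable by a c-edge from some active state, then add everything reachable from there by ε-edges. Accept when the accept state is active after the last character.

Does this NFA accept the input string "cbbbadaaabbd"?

S₀ = ε-closure({0}) = {0,1,2}
'c' @ 1: {3,4}
'b' @ 2: {1,5}  [accepting]
'b' @ 3: {}  — dead — no transitions
rest 'badaaabbd' ignored (set empty)
final: {}; accept 1 not in set

Answer: REJECT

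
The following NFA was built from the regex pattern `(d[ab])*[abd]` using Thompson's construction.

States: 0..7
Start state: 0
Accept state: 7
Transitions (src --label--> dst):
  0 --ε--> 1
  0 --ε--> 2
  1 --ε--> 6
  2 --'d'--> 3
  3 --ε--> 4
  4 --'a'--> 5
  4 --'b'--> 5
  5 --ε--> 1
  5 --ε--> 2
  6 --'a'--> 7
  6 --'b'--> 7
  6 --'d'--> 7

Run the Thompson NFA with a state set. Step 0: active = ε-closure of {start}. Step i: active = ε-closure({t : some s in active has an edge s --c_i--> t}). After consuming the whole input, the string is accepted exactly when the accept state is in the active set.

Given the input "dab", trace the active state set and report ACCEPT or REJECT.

initial (ε-close {0}): {0,1,2,6}
'd' @ 1: {3,4,7}  ✓accept
'a' @ 2: {1,2,5,6}
'b' @ 3: {7}  ✓accept
after full input: {7}  (accept=7 in)

Answer: ACCEPT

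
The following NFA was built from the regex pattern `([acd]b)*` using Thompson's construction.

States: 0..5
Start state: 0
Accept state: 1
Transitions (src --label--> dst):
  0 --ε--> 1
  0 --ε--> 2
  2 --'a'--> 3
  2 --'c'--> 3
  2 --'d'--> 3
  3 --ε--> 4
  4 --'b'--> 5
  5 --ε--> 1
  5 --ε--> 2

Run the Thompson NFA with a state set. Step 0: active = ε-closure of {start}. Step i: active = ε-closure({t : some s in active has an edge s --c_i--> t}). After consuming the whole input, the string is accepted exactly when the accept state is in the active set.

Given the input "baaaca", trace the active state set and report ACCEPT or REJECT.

start: ε-closure({0}) = {0,1,2}
'b' @ 1: {}  — state set empty
rest 'aaaca' ignored (set empty)
after full input: {}  (accept=1 not in)

Answer: REJECT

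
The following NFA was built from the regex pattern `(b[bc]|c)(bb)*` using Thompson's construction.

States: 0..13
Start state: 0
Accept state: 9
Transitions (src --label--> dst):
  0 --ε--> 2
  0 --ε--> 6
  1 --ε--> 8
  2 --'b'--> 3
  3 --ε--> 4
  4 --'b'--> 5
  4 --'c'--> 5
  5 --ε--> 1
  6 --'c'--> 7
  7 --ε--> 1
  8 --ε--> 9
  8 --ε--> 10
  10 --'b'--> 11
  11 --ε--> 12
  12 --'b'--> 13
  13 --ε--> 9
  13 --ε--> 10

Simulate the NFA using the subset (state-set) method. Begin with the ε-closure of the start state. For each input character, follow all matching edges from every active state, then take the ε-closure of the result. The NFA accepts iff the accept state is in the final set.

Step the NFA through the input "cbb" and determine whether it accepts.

S₀ = ε-closure({0}) = {0,2,6}
'c' @ 1: {1,7,8,9,10}  [accepting]
'b' @ 2: {11,12}
'b' @ 3: {9,10,13}  [accepting]
final: {9,10,13}; accept 9 in set

Answer: ACCEPT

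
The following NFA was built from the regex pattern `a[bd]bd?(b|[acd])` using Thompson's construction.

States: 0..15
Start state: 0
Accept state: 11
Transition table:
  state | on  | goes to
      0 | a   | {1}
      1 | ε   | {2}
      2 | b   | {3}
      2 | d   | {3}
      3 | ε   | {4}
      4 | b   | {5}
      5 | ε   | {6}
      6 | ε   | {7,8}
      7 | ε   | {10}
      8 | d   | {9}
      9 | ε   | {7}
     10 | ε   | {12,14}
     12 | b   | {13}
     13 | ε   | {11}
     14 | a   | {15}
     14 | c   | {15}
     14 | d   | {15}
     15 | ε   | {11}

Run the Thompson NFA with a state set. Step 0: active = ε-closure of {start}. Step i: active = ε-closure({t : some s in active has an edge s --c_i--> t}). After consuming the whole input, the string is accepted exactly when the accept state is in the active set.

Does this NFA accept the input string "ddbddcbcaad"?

Answer: REJECT

Trace:
start: ε-closure({0}) = {0}
'd' @ 1: {}  — dead — no transitions
rest 'dbddcbcaad' ignored (set empty)
after full input: {}  (accept=11 not in)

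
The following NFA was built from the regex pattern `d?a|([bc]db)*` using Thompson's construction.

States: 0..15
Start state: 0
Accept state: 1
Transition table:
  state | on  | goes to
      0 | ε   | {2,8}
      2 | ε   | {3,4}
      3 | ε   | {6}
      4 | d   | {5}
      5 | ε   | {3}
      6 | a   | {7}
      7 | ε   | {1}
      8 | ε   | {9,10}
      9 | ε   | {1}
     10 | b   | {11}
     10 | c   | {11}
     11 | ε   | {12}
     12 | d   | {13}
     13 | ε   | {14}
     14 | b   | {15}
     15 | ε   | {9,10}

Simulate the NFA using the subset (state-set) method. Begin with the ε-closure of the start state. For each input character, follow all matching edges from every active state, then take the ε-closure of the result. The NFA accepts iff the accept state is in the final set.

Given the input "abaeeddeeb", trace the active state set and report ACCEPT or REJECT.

initial (ε-close {0}): {0,1,2,3,4,6,8,9,10}
'a' @ 1: {1,7}  ✓accept
'b' @ 2: {}  — dead — no transitions
rest 'aeeddeeb' ignored (set empty)
after full input: {}  (accept=1 not in)

Answer: REJECT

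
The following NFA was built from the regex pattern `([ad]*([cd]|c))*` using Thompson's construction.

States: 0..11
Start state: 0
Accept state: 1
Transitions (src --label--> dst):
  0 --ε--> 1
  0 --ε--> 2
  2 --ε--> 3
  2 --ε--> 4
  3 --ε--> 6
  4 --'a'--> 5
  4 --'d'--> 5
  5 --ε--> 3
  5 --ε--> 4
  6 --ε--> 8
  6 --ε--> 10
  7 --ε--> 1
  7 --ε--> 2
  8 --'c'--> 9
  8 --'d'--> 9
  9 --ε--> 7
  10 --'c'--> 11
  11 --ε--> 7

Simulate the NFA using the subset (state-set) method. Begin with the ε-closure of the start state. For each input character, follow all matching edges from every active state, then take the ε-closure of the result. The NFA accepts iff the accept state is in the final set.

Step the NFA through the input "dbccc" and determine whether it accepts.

S₀ = ε-closure({0}) = {0,1,2,3,4,6,8,10}
'd' @ 1: {1,2,3,4,5,6,7,8,9,10}  [accepting]
'b' @ 2: {}  — no active states
rest 'ccc' ignored (set empty)
end set {} — state 1 not in

Answer: REJECT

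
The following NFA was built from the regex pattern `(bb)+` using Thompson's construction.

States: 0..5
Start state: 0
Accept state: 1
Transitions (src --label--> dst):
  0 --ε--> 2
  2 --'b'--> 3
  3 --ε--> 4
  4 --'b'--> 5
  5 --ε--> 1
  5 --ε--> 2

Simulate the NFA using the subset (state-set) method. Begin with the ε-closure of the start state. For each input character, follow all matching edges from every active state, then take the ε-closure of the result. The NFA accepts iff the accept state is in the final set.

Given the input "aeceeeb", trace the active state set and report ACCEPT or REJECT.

S₀ = ε-closure({0}) = {0,2}
'a' @ 1: {}  — dead — no transitions
rest 'eceeeb' ignored (set empty)
after full input: {}  (accept=1 not in)

Answer: REJECT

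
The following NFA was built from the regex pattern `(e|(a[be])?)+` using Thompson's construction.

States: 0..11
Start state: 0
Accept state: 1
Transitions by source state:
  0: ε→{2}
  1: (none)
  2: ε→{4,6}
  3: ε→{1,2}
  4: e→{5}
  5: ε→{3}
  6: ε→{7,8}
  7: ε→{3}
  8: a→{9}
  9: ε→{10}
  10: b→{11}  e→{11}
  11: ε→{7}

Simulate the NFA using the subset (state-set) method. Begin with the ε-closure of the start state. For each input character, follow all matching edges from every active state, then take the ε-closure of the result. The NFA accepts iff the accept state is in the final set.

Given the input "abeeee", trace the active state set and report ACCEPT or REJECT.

Answer: ACCEPT

Trace:
S₀ = ε-closure({0}) = {0,1,2,3,4,6,7,8}
'a' @ 1: {9,10}
'b' @ 2: {1,2,3,4,6,7,8,11}  (accept∈set)
'e' @ 3: {1,2,3,4,5,6,7,8}  (accept∈set)
'e' @ 4: {1,2,3,4,5,6,7,8}  (accept∈set)
'e' @ 5: {1,2,3,4,5,6,7,8}  (accept∈set)
'e' @ 6: {1,2,3,4,5,6,7,8}  (accept∈set)
final: {1,2,3,4,5,6,7,8}; accept 1 in set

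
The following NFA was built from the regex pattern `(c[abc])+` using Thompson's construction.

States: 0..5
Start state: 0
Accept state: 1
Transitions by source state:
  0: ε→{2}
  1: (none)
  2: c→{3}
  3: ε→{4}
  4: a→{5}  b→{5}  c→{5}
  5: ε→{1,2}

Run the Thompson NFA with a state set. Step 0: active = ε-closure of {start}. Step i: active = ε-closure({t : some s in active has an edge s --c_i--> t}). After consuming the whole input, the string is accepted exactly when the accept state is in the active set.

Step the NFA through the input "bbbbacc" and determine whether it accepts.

Answer: REJECT

Trace:
S₀ = ε-closure({0}) = {0,2}
'b' @ 1: {}  — no active states
rest 'bbbacc' ignored (set empty)
final: {}; accept 1 not in set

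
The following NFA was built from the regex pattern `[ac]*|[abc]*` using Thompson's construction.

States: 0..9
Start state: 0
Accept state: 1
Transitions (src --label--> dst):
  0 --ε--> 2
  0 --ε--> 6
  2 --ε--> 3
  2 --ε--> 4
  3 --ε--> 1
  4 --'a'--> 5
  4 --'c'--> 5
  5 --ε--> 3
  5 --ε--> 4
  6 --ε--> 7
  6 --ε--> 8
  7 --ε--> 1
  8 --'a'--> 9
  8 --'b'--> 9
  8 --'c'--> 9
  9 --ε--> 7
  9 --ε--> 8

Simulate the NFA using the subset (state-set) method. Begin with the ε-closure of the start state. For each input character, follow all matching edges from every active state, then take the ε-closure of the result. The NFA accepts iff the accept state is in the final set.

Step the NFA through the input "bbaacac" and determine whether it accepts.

initial (ε-close {0}): {0,1,2,3,4,6,7,8}
'b' @ 1: {1,7,8,9}  ✓accept
'b' @ 2: {1,7,8,9}  ✓accept
'a' @ 3: {1,7,8,9}  ✓accept
'a' @ 4: {1,7,8,9}  ✓accept
'c' @ 5: {1,7,8,9}  ✓accept
'a' @ 6: {1,7,8,9}  ✓accept
'c' @ 7: {1,7,8,9}  ✓accept
after full input: {1,7,8,9}  (accept=1 in)

Answer: ACCEPT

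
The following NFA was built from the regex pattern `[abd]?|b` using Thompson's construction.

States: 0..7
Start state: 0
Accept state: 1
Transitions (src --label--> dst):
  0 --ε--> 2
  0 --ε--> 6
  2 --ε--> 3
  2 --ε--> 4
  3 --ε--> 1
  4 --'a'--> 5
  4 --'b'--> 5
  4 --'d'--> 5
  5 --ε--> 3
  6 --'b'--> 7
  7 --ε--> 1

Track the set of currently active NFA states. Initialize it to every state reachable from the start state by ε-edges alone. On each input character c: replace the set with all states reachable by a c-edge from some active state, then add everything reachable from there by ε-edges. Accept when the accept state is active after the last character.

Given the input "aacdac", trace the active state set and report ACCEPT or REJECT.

start: ε-closure({0}) = {0,1,2,3,4,6}
'a' @ 1: {1,3,5}  (accept∈set)
'a' @ 2: {}  — no active states
rest 'cdac' ignored (set empty)
final: {}; accept 1 not in set

Answer: REJECT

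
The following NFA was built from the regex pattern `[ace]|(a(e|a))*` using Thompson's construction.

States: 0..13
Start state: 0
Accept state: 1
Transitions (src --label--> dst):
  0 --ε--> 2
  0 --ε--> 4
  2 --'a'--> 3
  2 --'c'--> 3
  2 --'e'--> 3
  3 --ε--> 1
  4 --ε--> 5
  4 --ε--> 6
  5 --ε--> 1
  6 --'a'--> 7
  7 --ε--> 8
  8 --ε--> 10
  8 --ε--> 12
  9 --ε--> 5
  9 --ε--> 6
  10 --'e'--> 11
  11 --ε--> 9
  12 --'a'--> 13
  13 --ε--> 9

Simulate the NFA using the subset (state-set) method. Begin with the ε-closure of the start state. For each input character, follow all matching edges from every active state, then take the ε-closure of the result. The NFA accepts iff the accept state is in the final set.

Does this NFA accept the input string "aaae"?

Answer: ACCEPT

Trace:
initial (ε-close {0}): {0,1,2,4,5,6}
'a' @ 1: {1,3,7,8,10,12}  (accept∈set)
'a' @ 2: {1,5,6,9,13}  (accept∈set)
'a' @ 3: {7,8,10,12}
'e' @ 4: {1,5,6,9,11}  (accept∈set)
after full input: {1,5,6,9,11}  (accept=1 in)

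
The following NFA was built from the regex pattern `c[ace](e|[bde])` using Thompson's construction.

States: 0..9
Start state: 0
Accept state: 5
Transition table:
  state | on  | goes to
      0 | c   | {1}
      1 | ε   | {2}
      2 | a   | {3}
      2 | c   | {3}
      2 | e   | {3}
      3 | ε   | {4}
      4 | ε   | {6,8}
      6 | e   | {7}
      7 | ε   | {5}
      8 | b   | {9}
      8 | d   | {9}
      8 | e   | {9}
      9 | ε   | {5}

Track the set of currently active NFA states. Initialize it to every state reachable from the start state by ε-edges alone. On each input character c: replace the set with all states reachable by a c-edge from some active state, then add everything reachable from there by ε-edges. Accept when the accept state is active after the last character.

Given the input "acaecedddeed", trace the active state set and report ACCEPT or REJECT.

Answer: REJECT

Steps:
initial (ε-close {0}): {0}
'a' @ 1: {}  — no active states
rest 'caecedddeed' ignored (set empty)
final: {}; accept 5 not in set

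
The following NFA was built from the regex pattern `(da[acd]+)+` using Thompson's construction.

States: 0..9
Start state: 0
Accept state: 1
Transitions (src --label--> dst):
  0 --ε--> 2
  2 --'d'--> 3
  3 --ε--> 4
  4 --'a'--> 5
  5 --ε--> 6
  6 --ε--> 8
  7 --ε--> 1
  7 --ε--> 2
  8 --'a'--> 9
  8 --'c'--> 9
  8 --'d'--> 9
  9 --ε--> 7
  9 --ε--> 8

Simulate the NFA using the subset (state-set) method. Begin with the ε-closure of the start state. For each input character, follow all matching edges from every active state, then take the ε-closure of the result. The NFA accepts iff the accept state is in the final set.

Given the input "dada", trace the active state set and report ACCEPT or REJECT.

Answer: ACCEPT

Trace:
initial (ε-close {0}): {0,2}
'd' @ 1: {3,4}
'a' @ 2: {5,6,8}
'd' @ 3: {1,2,7,8,9}  (accept∈set)
'a' @ 4: {1,2,7,8,9}  (accept∈set)
end set {1,2,7,8,9} — state 1 in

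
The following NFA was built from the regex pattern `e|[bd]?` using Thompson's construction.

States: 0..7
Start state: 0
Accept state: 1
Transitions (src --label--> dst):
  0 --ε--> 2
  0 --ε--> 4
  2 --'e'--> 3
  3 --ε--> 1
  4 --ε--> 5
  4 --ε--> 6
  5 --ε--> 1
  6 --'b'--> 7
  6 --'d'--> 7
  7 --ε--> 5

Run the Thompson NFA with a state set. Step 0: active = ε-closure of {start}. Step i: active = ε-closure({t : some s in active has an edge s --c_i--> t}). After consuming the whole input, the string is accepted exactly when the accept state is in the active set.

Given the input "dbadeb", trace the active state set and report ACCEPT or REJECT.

Answer: REJECT

Trace:
start: ε-closure({0}) = {0,1,2,4,5,6}
'd' @ 1: {1,5,7}  [accepting]
'b' @ 2: {}  — dead — no transitions
rest 'adeb' ignored (set empty)
final: {}; accept 1 not in set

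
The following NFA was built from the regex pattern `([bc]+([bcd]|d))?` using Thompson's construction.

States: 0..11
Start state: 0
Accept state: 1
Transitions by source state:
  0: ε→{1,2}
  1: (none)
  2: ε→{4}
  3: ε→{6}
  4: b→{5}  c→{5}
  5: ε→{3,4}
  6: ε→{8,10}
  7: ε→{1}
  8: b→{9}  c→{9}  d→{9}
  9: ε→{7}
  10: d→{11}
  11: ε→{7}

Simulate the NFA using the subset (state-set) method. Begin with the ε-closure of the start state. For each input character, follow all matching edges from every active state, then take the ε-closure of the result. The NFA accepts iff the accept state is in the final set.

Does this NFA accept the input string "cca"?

S₀ = ε-closure({0}) = {0,1,2,4}
'c' @ 1: {3,4,5,6,8,10}
'c' @ 2: {1,3,4,5,6,7,8,9,10}  [accepting]
'a' @ 3: {}  — dead — no transitions
final: {}; accept 1 not in set

Answer: REJECT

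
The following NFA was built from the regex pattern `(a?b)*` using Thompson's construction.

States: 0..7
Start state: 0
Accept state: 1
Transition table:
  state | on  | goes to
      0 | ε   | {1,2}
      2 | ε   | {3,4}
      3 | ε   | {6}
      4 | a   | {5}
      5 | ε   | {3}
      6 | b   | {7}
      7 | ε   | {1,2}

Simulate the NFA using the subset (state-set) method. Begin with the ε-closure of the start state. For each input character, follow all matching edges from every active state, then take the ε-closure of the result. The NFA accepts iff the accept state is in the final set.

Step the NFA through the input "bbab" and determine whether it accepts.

Answer: ACCEPT

Derivation:
start: ε-closure({0}) = {0,1,2,3,4,6}
'b' @ 1: {1,2,3,4,6,7}  ✓accept
'b' @ 2: {1,2,3,4,6,7}  ✓accept
'a' @ 3: {3,5,6}
'b' @ 4: {1,2,3,4,6,7}  ✓accept
end set {1,2,3,4,6,7} — state 1 in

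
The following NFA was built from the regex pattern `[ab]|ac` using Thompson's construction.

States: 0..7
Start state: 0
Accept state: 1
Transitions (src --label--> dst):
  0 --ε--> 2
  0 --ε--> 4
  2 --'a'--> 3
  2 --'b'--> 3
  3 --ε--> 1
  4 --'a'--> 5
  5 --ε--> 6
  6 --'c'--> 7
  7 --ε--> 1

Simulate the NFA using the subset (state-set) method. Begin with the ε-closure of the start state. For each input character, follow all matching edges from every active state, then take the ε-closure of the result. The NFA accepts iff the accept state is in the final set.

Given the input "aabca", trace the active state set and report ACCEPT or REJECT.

start: ε-closure({0}) = {0,2,4}
'a' @ 1: {1,3,5,6}  (accept∈set)
'a' @ 2: {}  — state set empty
rest 'bca' ignored (set empty)
final: {}; accept 1 not in set

Answer: REJECT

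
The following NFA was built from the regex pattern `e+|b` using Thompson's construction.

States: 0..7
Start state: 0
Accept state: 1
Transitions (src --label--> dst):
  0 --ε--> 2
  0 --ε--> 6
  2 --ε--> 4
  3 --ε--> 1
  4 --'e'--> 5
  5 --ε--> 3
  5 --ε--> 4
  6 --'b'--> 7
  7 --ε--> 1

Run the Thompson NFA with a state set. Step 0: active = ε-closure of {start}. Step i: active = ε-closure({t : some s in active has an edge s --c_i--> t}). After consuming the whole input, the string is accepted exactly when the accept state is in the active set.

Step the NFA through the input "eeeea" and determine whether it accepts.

Answer: REJECT

Derivation:
start: ε-closure({0}) = {0,2,4,6}
'e' @ 1: {1,3,4,5}  (accept∈set)
'e' @ 2: {1,3,4,5}  (accept∈set)
'e' @ 3: {1,3,4,5}  (accept∈set)
'e' @ 4: {1,3,4,5}  (accept∈set)
'a' @ 5: {}  — no active states
final: {}; accept 1 not in set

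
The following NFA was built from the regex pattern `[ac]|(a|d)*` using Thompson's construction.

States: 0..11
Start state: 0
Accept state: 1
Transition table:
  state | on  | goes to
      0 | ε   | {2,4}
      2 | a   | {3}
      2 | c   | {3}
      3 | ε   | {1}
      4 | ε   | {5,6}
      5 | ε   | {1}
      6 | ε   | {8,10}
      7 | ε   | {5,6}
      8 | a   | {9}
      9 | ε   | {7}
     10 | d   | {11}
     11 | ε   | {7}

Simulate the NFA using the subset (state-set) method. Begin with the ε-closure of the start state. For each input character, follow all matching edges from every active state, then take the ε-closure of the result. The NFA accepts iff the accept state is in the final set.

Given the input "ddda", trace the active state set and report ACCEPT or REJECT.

S₀ = ε-closure({0}) = {0,1,2,4,5,6,8,10}
'd' @ 1: {1,5,6,7,8,10,11}  ✓accept
'd' @ 2: {1,5,6,7,8,10,11}  ✓accept
'd' @ 3: {1,5,6,7,8,10,11}  ✓accept
'a' @ 4: {1,5,6,7,8,9,10}  ✓accept
end set {1,5,6,7,8,9,10} — state 1 in

Answer: ACCEPT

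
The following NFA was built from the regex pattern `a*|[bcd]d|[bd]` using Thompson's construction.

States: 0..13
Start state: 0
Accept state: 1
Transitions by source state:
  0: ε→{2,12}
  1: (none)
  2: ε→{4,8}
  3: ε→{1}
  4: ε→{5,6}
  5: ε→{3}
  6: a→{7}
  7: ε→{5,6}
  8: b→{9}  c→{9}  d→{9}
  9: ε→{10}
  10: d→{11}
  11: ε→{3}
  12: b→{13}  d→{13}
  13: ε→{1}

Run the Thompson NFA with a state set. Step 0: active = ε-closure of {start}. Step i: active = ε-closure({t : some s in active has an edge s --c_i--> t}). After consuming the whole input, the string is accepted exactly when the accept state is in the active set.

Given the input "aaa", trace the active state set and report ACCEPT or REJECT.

start: ε-closure({0}) = {0,1,2,3,4,5,6,8,12}
'a' @ 1: {1,3,5,6,7}  (accept∈set)
'a' @ 2: {1,3,5,6,7}  (accept∈set)
'a' @ 3: {1,3,5,6,7}  (accept∈set)
final: {1,3,5,6,7}; accept 1 in set

Answer: ACCEPT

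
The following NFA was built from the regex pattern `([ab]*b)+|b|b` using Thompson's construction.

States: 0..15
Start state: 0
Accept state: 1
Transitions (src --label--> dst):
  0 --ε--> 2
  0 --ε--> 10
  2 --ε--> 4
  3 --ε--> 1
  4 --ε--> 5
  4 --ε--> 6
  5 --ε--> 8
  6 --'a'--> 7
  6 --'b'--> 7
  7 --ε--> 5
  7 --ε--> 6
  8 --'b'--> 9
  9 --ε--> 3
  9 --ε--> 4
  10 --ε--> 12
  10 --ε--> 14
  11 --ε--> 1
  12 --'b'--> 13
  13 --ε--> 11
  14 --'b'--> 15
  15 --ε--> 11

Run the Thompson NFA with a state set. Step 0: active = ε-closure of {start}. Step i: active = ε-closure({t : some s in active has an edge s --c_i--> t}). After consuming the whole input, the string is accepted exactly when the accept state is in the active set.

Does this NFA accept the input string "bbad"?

Answer: REJECT

Steps:
S₀ = ε-closure({0}) = {0,2,4,5,6,8,10,12,14}
'b' @ 1: {1,3,4,5,6,7,8,9,11,13,15}  ✓accept
'b' @ 2: {1,3,4,5,6,7,8,9}  ✓accept
'a' @ 3: {5,6,7,8}
'd' @ 4: {}  — no active states
after full input: {}  (accept=1 not in)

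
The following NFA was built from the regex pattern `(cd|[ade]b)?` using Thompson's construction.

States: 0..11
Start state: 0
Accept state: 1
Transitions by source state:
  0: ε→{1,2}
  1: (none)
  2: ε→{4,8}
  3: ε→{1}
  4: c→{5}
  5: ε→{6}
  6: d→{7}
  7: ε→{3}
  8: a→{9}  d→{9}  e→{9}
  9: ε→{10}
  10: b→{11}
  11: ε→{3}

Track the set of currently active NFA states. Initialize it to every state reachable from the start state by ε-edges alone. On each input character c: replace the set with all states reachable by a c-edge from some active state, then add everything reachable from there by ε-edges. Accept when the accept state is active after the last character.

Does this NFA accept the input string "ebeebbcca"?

Answer: REJECT

Trace:
initial (ε-close {0}): {0,1,2,4,8}
'e' @ 1: {9,10}
'b' @ 2: {1,3,11}  (accept∈set)
'e' @ 3: {}  — state set empty
rest 'ebbcca' ignored (set empty)
final: {}; accept 1 not in set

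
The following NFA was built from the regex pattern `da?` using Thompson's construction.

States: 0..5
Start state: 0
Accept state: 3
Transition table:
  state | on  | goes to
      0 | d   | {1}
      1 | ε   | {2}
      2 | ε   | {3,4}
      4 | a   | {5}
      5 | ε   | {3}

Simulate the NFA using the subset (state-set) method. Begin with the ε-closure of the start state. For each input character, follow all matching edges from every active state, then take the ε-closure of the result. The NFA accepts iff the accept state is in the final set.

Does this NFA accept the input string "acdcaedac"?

initial (ε-close {0}): {0}
'a' @ 1: {}  — no active states
rest 'cdcaedac' ignored (set empty)
final: {}; accept 3 not in set

Answer: REJECT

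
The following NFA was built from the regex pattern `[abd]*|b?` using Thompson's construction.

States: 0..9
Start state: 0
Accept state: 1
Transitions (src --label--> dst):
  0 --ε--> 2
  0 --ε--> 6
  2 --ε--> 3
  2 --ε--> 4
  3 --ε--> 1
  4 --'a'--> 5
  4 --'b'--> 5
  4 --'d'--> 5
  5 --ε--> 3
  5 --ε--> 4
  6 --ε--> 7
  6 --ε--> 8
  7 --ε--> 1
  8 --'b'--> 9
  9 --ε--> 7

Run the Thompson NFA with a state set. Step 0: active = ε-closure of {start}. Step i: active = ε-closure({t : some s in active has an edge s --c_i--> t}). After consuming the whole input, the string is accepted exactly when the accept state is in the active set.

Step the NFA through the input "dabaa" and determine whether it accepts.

start: ε-closure({0}) = {0,1,2,3,4,6,7,8}
'd' @ 1: {1,3,4,5}  [accepting]
'a' @ 2: {1,3,4,5}  [accepting]
'b' @ 3: {1,3,4,5}  [accepting]
'a' @ 4: {1,3,4,5}  [accepting]
'a' @ 5: {1,3,4,5}  [accepting]
end set {1,3,4,5} — state 1 in

Answer: ACCEPT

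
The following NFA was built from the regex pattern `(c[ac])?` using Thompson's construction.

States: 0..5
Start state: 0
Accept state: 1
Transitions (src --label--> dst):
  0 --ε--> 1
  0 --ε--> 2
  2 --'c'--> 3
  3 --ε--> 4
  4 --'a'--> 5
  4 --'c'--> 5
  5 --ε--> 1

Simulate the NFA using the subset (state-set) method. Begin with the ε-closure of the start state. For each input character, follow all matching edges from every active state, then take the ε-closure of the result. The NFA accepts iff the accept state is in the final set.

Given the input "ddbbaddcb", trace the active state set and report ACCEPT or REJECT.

start: ε-closure({0}) = {0,1,2}
'd' @ 1: {}  — no active states
rest 'dbbaddcb' ignored (set empty)
after full input: {}  (accept=1 not in)

Answer: REJECT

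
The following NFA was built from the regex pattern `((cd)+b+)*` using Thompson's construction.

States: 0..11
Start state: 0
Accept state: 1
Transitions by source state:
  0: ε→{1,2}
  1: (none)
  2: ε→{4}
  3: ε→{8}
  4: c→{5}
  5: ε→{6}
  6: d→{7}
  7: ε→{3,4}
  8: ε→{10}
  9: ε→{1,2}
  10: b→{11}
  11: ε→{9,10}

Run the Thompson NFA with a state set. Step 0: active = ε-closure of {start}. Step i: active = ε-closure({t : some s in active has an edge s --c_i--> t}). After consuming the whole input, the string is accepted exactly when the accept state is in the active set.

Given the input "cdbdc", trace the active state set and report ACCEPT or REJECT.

S₀ = ε-closure({0}) = {0,1,2,4}
'c' @ 1: {5,6}
'd' @ 2: {3,4,7,8,10}
'b' @ 3: {1,2,4,9,10,11}  (accept∈set)
'd' @ 4: {}  — dead — no transitions
rest 'c' ignored (set empty)
after full input: {}  (accept=1 not in)

Answer: REJECT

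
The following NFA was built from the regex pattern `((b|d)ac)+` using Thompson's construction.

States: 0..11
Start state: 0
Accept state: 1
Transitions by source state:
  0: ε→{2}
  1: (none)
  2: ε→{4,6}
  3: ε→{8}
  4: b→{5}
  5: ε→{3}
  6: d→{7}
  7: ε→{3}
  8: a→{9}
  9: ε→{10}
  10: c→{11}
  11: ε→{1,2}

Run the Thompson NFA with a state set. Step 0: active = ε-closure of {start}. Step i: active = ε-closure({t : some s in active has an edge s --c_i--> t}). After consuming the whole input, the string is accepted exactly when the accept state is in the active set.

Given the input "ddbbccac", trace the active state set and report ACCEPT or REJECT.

Answer: REJECT

Steps:
S₀ = ε-closure({0}) = {0,2,4,6}
'd' @ 1: {3,7,8}
'd' @ 2: {}  — state set empty
rest 'bbccac' ignored (set empty)
after full input: {}  (accept=1 not in)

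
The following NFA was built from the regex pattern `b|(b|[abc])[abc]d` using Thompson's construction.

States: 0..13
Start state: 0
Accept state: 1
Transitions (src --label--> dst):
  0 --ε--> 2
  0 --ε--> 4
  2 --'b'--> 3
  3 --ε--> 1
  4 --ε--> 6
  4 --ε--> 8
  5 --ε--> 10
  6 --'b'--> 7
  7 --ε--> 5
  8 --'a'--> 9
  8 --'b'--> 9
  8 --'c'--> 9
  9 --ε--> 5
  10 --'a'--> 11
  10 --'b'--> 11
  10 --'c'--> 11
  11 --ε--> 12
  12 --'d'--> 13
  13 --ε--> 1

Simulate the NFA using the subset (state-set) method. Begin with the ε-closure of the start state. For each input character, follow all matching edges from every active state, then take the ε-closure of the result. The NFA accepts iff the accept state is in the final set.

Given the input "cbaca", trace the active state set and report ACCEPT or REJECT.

initial (ε-close {0}): {0,2,4,6,8}
'c' @ 1: {5,9,10}
'b' @ 2: {11,12}
'a' @ 3: {}  — no active states
rest 'ca' ignored (set empty)
after full input: {}  (accept=1 not in)

Answer: REJECT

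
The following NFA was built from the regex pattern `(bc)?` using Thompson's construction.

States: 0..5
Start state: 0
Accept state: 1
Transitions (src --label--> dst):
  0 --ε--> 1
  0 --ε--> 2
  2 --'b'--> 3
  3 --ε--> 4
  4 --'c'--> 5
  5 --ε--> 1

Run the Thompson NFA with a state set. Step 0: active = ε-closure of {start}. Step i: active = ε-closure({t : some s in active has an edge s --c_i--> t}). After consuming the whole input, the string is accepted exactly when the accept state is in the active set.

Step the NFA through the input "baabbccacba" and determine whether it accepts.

initial (ε-close {0}): {0,1,2}
'b' @ 1: {3,4}
'a' @ 2: {}  — no active states
rest 'abbccacba' ignored (set empty)
after full input: {}  (accept=1 not in)

Answer: REJECT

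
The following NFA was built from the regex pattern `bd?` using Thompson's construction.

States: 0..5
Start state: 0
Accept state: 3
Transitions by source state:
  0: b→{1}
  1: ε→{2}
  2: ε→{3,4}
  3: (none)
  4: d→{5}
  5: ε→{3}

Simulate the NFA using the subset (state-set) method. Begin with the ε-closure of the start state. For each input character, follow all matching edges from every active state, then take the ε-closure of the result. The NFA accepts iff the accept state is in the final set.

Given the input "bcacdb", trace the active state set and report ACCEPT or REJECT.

Answer: REJECT

Steps:
initial (ε-close {0}): {0}
'b' @ 1: {1,2,3,4}  (accept∈set)
'c' @ 2: {}  — dead — no transitions
rest 'acdb' ignored (set empty)
final: {}; accept 3 not in set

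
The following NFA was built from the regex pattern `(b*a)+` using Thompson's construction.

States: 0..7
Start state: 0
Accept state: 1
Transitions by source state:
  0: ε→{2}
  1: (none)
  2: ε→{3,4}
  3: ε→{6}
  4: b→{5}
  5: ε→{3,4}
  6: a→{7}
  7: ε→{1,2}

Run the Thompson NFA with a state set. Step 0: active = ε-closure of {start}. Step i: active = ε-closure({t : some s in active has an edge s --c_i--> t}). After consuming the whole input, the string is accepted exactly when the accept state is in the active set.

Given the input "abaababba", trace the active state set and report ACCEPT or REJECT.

start: ε-closure({0}) = {0,2,3,4,6}
'a' @ 1: {1,2,3,4,6,7}  ✓accept
'b' @ 2: {3,4,5,6}
'a' @ 3: {1,2,3,4,6,7}  ✓accept
'a' @ 4: {1,2,3,4,6,7}  ✓accept
'b' @ 5: {3,4,5,6}
'a' @ 6: {1,2,3,4,6,7}  ✓accept
'b' @ 7: {3,4,5,6}
'b' @ 8: {3,4,5,6}
'a' @ 9: {1,2,3,4,6,7}  ✓accept
final: {1,2,3,4,6,7}; accept 1 in set

Answer: ACCEPT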